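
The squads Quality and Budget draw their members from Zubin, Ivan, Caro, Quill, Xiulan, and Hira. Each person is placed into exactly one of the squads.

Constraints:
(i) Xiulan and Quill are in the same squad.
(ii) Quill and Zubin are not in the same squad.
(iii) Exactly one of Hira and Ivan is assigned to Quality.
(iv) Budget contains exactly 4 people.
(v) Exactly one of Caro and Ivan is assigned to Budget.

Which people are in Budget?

Budget = {Caro, Hira, Quill, Xiulan}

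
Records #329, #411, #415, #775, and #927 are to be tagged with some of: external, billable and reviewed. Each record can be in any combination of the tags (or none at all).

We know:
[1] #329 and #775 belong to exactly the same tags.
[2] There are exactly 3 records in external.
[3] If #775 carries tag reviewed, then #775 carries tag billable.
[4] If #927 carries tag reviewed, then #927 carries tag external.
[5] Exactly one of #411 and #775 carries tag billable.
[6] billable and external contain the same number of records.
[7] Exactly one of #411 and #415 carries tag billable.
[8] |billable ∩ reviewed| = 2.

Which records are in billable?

billable = {#329, #415, #775}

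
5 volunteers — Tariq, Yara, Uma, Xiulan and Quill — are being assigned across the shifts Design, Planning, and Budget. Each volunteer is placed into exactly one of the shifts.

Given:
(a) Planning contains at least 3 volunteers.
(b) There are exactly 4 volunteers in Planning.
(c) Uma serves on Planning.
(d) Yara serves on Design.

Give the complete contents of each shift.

Design = {Yara}; Planning = {Quill, Tariq, Uma, Xiulan}; Budget = {}

From (c): Uma ∈ Planning.
From (d): Yara ∈ Design.
(b): only 4 candidates remain for Planning, so all are in.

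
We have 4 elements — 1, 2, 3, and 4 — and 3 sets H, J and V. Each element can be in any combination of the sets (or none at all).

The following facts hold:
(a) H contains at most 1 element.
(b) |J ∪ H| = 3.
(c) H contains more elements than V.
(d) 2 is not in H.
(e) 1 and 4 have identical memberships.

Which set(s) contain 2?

2: none

From (d): 2 ∉ H.
Suppose 2 ∈ J: no assignment then satisfies all the clues, so 2 ∉ J.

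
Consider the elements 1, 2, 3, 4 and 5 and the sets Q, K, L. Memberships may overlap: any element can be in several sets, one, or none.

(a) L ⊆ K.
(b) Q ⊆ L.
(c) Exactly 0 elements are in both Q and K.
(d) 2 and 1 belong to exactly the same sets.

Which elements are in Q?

Q = {}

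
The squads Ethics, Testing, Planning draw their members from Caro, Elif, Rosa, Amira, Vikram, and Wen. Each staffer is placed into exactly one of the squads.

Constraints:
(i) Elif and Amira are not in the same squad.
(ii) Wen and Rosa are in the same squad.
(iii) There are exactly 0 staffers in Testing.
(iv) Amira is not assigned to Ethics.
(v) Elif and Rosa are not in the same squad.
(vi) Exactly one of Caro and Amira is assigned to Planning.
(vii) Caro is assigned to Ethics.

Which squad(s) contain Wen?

From (iv): Amira ∉ Ethics.
From (vii): Caro ∈ Ethics.
(iii): Testing already has 0, so the rest are out.
(vi) (exactly one): Amira ∈ Planning.
(i): Elif ∉ Planning.
Only one squad left: Elif ∈ Ethics.
(v): Rosa ∉ Ethics.
Only one squad left: Rosa ∈ Planning.
(ii): Wen matches Rosa: Wen ∉ Ethics.
(ii): Wen matches Rosa: Wen ∈ Planning.

Wen: Planning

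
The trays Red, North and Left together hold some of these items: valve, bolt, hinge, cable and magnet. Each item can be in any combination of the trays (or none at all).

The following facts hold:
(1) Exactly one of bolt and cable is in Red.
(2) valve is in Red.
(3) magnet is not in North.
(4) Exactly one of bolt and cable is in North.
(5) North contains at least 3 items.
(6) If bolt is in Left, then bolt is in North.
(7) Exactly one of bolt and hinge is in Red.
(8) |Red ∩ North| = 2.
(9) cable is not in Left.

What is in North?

North = {bolt, hinge, valve}

From (2): valve ∈ Red.
From (3): magnet ∉ North.
From (9): cable ∉ Left.
Suppose valve ∉ North: no assignment then satisfies all the clues, so valve ∈ North.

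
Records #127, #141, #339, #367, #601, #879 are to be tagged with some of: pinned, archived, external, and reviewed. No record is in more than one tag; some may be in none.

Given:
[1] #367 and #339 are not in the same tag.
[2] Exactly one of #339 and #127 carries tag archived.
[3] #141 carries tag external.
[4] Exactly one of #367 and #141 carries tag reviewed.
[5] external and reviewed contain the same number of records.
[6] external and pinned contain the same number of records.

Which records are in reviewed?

reviewed = {#367}

From (3): #141 ∈ external.
(4) (exactly one): #367 ∈ reviewed.
(1): #339 ∉ reviewed.
Suppose #127 ∈ reviewed: no assignment then satisfies all the clues, so #127 ∉ reviewed.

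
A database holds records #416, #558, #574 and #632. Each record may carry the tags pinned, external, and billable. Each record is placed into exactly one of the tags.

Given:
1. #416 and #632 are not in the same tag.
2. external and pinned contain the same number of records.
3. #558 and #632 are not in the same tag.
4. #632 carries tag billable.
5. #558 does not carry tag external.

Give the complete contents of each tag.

pinned = {#558}; external = {#416}; billable = {#574, #632}

From (4): #632 ∈ billable.
From (5): #558 ∉ external.
(1): #416 ∉ billable.
(3): #558 ∉ billable.
Only one tag left: #558 ∈ pinned.
Suppose #416 ∈ pinned: no assignment then satisfies all the clues, so #416 ∉ pinned.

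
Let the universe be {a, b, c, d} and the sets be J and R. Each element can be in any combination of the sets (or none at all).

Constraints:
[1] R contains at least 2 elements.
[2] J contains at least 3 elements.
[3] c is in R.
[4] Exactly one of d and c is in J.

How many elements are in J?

3

From (3): c ∈ R.
Suppose a ∉ J: no assignment then satisfies all the clues, so a ∈ J.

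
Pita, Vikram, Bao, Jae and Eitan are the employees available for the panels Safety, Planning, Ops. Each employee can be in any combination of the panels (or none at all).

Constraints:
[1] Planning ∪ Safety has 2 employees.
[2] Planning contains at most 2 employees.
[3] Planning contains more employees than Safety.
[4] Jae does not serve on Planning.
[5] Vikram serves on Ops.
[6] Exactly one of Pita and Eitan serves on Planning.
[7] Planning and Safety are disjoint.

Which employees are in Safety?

Safety = {}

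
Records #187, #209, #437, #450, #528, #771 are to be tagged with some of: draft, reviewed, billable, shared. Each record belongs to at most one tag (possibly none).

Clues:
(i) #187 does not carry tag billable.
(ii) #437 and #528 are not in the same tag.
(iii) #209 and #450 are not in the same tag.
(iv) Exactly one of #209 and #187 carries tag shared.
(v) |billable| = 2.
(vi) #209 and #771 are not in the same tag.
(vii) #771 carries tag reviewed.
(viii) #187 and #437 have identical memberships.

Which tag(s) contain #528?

#528: billable

From (i): #187 ∉ billable.
From (vii): #771 ∈ reviewed.
(vi): #209 ∉ reviewed.
(viii): #437 matches #187: #437 ∉ billable.
Suppose #528 ∈ draft: no assignment then satisfies all the clues, so #528 ∉ draft.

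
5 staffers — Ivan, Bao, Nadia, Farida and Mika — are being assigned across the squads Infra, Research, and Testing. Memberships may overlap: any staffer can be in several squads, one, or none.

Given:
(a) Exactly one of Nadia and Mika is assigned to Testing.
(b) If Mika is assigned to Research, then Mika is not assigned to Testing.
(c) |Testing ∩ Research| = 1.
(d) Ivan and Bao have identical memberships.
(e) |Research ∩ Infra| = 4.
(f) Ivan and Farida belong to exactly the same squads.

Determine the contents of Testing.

Testing = {Nadia}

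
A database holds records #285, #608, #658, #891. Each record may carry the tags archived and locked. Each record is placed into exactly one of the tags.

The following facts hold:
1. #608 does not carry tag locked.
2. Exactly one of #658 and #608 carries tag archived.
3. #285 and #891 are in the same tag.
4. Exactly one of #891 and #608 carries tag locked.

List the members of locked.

From (1): #608 ∉ locked.
(4) (exactly one): #891 ∈ locked.
Only one tag left: #608 ∈ archived.
(2) (exactly one): #658 ∉ archived.
(3): #285 matches #891: #285 ∉ archived.
(3): #285 matches #891: #285 ∈ locked.
Only one tag left: #658 ∈ locked.

locked = {#285, #658, #891}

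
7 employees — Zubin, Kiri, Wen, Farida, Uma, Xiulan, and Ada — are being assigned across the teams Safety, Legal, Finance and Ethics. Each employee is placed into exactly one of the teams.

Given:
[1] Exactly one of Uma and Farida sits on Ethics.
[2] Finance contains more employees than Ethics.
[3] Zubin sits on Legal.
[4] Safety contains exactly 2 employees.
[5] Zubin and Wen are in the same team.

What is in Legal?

Legal = {Wen, Zubin}

From (3): Zubin ∈ Legal.
(5): Wen matches Zubin: Wen ∉ Safety.
(5): Wen matches Zubin: Wen ∈ Legal.
Suppose Kiri ∈ Legal: no assignment then satisfies all the clues, so Kiri ∉ Legal.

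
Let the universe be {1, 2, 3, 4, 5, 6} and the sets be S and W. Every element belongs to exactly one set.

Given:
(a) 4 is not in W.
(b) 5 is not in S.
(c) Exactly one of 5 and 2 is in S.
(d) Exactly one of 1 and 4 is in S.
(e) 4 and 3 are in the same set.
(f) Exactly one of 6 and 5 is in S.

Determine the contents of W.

W = {1, 5}

From (a): 4 ∉ W.
From (b): 5 ∉ S.
(c) (exactly one): 2 ∈ S.
(e): 3 matches 4: 3 ∉ W.
(f) (exactly one): 6 ∈ S.
Only one set left: 3 ∈ S.
Only one set left: 4 ∈ S.
Only one set left: 5 ∈ W.
(d) (exactly one): 1 ∉ S.
Only one set left: 1 ∈ W.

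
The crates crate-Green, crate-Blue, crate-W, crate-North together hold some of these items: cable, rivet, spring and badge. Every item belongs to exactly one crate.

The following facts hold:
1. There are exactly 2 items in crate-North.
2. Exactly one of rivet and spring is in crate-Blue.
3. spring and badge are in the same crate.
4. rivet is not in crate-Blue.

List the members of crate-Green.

From (4): rivet ∉ crate-Blue.
(2) (exactly one): spring ∈ crate-Blue.
(3): badge matches spring: badge ∉ crate-Green.
(3): badge matches spring: badge ∈ crate-Blue.
(1): only 2 candidates remain for crate-North, so all are in.

crate-Green = {}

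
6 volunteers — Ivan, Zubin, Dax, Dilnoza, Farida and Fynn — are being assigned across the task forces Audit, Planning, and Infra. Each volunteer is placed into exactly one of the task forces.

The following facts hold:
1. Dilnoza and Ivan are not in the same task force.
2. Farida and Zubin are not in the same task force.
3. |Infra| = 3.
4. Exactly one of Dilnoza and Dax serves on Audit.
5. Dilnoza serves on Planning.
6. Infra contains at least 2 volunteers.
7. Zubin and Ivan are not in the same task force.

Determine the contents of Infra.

Infra = {Farida, Fynn, Ivan}

From (5): Dilnoza ∈ Planning.
(1): Ivan ∉ Planning.
(4) (exactly one): Dax ∈ Audit.
Suppose Ivan ∉ Infra: no assignment then satisfies all the clues, so Ivan ∈ Infra.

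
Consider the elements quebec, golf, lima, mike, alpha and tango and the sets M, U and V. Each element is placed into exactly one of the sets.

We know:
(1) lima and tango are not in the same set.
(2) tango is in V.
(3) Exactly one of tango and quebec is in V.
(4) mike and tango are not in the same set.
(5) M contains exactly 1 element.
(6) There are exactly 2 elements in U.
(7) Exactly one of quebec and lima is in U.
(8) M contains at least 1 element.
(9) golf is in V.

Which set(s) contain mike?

mike: U

From (2): tango ∈ V.
From (9): golf ∈ V.
(1): lima ∉ V.
(3) (exactly one): quebec ∉ V.
(4): mike ∉ V.
Suppose mike ∈ M: no assignment then satisfies all the clues, so mike ∉ M.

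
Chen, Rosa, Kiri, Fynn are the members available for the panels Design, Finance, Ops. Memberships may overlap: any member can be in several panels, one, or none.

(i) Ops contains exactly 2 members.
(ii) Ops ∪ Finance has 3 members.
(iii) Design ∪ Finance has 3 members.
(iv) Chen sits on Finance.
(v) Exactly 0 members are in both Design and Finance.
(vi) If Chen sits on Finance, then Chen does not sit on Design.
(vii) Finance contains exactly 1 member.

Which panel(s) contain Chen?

From (iv): Chen ∈ Finance.
(vi): Chen ∉ Design.
(vii): Finance already has 1, so the rest are out.
Suppose Chen ∈ Ops: no assignment then satisfies all the clues, so Chen ∉ Ops.

Chen: Finance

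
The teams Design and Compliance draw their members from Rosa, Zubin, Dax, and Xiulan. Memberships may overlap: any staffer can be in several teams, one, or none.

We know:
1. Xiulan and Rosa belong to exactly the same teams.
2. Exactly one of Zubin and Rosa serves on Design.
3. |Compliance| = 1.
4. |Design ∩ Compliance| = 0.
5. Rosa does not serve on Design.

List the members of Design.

Design = {Zubin}

From (5): Rosa ∉ Design.
(1): Xiulan matches Rosa: Xiulan ∉ Design.
(2) (exactly one): Zubin ∈ Design.
Suppose Dax ∈ Design: no assignment then satisfies all the clues, so Dax ∉ Design.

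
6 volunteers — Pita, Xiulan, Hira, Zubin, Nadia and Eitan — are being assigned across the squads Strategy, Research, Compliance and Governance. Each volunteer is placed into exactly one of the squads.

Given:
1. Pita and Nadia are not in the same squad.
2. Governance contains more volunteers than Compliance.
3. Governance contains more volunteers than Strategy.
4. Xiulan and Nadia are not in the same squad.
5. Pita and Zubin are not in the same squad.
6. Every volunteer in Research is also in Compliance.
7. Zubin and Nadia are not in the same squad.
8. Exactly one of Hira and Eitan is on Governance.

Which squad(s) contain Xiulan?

Xiulan: Governance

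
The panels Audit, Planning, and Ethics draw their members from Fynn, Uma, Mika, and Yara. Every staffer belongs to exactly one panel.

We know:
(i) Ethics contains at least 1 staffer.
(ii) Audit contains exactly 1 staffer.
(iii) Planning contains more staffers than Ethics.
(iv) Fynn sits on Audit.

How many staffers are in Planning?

2

From (iv): Fynn ∈ Audit.
(ii): Audit already has 1, so the rest are out.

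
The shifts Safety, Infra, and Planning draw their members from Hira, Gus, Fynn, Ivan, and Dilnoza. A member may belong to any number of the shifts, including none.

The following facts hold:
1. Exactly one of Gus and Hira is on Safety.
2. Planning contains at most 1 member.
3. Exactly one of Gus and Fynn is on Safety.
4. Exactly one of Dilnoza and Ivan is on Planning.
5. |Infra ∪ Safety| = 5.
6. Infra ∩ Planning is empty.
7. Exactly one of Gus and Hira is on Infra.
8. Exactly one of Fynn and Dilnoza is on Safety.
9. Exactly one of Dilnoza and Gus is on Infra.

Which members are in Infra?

Infra = {Dilnoza, Fynn, Hira}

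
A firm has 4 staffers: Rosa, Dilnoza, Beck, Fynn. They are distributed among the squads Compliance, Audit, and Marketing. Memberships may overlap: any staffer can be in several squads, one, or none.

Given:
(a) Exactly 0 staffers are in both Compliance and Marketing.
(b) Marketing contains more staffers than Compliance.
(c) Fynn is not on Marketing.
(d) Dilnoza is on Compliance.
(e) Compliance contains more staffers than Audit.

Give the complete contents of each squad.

Compliance = {Dilnoza}; Audit = {}; Marketing = {Beck, Rosa}

From (c): Fynn ∉ Marketing.
From (d): Dilnoza ∈ Compliance.
Suppose Rosa ∈ Compliance: no assignment then satisfies all the clues, so Rosa ∉ Compliance.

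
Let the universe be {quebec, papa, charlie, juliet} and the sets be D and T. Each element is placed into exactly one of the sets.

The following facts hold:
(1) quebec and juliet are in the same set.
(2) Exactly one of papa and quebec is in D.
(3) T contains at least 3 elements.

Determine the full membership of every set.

D = {papa}; T = {charlie, juliet, quebec}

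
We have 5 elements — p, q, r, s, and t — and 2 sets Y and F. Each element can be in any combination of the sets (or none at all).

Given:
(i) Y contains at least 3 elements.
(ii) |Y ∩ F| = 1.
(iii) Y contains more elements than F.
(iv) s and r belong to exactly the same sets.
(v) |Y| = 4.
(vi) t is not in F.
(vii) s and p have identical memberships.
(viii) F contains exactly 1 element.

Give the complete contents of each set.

Y = {p, q, r, s}; F = {q}

From (vi): t ∉ F.
Suppose p ∉ Y: no assignment then satisfies all the clues, so p ∈ Y.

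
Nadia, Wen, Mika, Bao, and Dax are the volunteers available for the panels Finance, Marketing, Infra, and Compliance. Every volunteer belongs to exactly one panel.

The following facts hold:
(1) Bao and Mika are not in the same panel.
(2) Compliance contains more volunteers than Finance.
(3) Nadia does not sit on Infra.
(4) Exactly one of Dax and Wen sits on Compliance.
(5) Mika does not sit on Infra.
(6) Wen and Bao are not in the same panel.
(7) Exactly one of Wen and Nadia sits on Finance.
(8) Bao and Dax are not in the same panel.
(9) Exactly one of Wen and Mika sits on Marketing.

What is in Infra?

Infra = {Bao}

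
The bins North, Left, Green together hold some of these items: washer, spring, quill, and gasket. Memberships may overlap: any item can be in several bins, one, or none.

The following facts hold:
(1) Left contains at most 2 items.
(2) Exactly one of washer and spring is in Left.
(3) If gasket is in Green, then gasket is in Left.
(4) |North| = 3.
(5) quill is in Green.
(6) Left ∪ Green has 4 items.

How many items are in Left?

2

From (5): quill ∈ Green.
Suppose quill ∈ Left: no assignment then satisfies all the clues, so quill ∉ Left.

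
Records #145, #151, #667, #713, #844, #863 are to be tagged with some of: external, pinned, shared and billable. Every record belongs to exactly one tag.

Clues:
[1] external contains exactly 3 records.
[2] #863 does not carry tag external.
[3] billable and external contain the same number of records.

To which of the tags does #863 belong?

#863: billable

From (2): #863 ∉ external.
Suppose #863 ∈ pinned: no assignment then satisfies all the clues, so #863 ∉ pinned.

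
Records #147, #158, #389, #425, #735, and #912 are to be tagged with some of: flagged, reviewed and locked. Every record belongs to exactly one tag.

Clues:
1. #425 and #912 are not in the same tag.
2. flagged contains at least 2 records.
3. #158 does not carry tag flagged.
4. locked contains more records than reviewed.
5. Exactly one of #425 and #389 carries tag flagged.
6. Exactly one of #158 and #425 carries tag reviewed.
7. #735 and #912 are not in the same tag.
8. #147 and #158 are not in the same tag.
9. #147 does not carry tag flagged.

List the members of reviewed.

reviewed = {#158}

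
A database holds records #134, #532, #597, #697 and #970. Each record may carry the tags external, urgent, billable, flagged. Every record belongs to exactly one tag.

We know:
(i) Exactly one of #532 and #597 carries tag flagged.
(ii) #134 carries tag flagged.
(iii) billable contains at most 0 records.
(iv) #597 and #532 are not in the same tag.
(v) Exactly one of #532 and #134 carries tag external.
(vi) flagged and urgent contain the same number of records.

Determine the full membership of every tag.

external = {#532}; urgent = {#697, #970}; billable = {}; flagged = {#134, #597}

From (ii): #134 ∈ flagged.
(iii): billable already has 0, so the rest are out.
(v) (exactly one): #532 ∈ external.
(i) (exactly one): #597 ∈ flagged.
Suppose #697 ∈ external: no assignment then satisfies all the clues, so #697 ∉ external.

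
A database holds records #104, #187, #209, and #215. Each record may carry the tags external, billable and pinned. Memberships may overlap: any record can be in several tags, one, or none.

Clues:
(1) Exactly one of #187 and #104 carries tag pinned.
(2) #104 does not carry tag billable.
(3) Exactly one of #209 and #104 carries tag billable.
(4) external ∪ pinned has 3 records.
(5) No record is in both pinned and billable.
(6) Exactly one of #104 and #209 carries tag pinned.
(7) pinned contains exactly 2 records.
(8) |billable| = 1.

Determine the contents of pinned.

pinned = {#104, #215}

From (2): #104 ∉ billable.
(3) (exactly one): #209 ∈ billable.
(5) (disjoint): #209 ∉ pinned.
(6) (exactly one): #104 ∈ pinned.
(8): billable already has 1, so the rest are out.
(1) (exactly one): #187 ∉ pinned.
(7): only 2 candidates remain for pinned, so all are in.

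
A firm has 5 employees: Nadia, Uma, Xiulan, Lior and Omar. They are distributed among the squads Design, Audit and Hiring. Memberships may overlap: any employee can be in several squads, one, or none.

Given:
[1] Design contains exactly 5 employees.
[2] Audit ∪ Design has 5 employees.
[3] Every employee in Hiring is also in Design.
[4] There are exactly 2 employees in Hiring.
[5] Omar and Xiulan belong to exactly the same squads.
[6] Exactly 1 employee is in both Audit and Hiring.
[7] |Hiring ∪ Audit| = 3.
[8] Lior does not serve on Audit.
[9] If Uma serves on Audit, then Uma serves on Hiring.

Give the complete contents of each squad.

Design = {Lior, Nadia, Omar, Uma, Xiulan}; Audit = {Nadia, Uma}; Hiring = {Lior, Uma}

From (8): Lior ∉ Audit.
(1): only 5 candidates remain for Design, so all are in.
Suppose Nadia ∉ Audit: no assignment then satisfies all the clues, so Nadia ∈ Audit.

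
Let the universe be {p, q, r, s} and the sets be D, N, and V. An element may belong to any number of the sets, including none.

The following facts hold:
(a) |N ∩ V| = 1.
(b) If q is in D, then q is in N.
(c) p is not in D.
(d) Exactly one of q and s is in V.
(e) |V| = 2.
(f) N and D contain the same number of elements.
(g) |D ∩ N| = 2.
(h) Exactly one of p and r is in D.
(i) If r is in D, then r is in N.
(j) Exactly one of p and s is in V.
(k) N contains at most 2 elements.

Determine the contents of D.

D = {q, r}

From (c): p ∉ D.
(h) (exactly one): r ∈ D.
(i): r ∈ N.
Suppose q ∉ D: no assignment then satisfies all the clues, so q ∈ D.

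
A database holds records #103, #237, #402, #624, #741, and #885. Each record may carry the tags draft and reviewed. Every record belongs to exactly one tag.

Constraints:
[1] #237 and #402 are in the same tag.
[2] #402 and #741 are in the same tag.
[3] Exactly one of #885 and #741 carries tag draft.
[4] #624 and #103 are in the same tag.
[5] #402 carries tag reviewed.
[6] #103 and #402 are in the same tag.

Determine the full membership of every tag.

From (5): #402 ∈ reviewed.
(1): #237 matches #402: #237 ∉ draft.
(1): #237 matches #402: #237 ∈ reviewed.
(2): #741 matches #402: #741 ∉ draft.
(2): #741 matches #402: #741 ∈ reviewed.
(3) (exactly one): #885 ∈ draft.
(6): #103 matches #402: #103 ∉ draft.
(6): #103 matches #402: #103 ∈ reviewed.
(4): #624 matches #103: #624 ∉ draft.
(4): #624 matches #103: #624 ∈ reviewed.

draft = {#885}; reviewed = {#103, #237, #402, #624, #741}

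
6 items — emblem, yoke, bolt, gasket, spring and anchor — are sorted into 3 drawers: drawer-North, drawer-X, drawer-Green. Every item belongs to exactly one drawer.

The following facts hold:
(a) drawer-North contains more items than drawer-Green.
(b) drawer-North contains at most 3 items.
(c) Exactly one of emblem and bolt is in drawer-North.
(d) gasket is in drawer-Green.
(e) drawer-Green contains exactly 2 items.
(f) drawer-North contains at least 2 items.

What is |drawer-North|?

3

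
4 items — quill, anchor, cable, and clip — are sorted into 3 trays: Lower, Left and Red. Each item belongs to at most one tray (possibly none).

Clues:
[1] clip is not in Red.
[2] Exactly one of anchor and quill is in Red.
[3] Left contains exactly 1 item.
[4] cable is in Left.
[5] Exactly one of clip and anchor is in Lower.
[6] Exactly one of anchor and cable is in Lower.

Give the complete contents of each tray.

Lower = {anchor}; Left = {cable}; Red = {quill}

From (1): clip ∉ Red.
From (4): cable ∈ Left.
(3): Left already has 1, so the rest are out.
(6) (exactly one): anchor ∈ Lower.
(2) (exactly one): quill ∈ Red.
(5) (exactly one): clip ∉ Lower.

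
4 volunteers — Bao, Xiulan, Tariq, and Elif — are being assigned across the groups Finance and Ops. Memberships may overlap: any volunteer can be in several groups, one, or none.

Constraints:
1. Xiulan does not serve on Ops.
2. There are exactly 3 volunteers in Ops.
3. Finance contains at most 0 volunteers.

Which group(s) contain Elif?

From (1): Xiulan ∉ Ops.
(2): only 3 candidates remain for Ops, so all are in.
(3): Finance already has 0, so the rest are out.

Elif: Ops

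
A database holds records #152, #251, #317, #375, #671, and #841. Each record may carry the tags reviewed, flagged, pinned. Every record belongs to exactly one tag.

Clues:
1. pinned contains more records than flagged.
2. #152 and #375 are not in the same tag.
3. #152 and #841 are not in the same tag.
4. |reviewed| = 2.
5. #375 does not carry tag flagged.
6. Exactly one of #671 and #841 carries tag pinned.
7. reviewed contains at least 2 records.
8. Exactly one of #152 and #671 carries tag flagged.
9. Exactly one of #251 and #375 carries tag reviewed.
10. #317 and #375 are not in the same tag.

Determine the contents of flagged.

flagged = {#152}

From (5): #375 ∉ flagged.
Suppose #152 ∉ flagged: no assignment then satisfies all the clues, so #152 ∈ flagged.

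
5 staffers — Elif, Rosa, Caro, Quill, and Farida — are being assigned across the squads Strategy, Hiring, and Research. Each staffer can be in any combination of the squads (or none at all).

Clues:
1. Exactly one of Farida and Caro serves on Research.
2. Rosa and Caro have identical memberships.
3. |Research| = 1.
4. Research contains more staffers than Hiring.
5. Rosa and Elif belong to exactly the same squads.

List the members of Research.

Research = {Farida}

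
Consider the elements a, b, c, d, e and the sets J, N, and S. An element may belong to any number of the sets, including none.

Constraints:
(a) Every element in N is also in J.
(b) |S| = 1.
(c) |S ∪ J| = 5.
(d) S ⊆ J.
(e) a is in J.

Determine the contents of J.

J = {a, b, c, d, e}

From (e): a ∈ J.
Suppose b ∉ J: no assignment then satisfies all the clues, so b ∈ J.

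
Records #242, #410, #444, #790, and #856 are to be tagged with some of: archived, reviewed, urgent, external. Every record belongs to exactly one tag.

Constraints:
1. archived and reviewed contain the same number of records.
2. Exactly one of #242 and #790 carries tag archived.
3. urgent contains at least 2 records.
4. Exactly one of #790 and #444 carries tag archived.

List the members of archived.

archived = {#790}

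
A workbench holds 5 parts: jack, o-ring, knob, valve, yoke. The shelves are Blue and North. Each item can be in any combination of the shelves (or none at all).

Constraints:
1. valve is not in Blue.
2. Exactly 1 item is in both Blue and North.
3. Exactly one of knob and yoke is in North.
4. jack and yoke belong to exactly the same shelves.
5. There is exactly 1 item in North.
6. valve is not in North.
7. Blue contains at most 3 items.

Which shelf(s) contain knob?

knob: Blue, North

From (1): valve ∉ Blue.
From (6): valve ∉ North.
Suppose knob ∉ Blue: no assignment then satisfies all the clues, so knob ∈ Blue.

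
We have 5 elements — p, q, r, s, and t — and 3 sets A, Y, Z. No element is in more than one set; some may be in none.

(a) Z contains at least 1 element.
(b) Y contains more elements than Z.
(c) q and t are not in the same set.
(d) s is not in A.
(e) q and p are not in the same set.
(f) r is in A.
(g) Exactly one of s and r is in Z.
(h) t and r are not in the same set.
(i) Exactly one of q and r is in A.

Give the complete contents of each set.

A = {r}; Y = {p, t}; Z = {s}

From (d): s ∉ A.
From (f): r ∈ A.
(g) (exactly one): s ∈ Z.
(h): t ∉ A.
(i) (exactly one): q ∉ A.
Suppose p ∈ A: no assignment then satisfies all the clues, so p ∉ A.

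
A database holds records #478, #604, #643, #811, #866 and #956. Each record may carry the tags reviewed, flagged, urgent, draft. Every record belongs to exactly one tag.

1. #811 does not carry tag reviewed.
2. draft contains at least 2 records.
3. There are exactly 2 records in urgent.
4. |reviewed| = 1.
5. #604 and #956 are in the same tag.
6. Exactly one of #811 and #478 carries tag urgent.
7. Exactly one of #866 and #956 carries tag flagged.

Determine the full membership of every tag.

From (1): #811 ∉ reviewed.
Suppose #478 ∉ reviewed: no assignment then satisfies all the clues, so #478 ∈ reviewed.

reviewed = {#478}; flagged = {#866}; urgent = {#643, #811}; draft = {#604, #956}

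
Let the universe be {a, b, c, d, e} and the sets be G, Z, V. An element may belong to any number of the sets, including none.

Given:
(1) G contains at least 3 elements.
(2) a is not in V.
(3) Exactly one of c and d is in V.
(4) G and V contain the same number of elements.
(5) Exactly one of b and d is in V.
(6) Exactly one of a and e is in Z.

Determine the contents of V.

V = {b, c, e}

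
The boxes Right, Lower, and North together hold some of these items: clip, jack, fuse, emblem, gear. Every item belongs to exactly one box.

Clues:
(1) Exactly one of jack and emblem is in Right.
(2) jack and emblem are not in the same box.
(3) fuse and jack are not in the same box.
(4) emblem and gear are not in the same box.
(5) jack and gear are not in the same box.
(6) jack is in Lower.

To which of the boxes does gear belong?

gear: North

From (6): jack ∈ Lower.
(1) (exactly one): emblem ∈ Right.
(3): fuse ∉ Lower.
(4): gear ∉ Right.
(5): gear ∉ Lower.
Only one box left: gear ∈ North.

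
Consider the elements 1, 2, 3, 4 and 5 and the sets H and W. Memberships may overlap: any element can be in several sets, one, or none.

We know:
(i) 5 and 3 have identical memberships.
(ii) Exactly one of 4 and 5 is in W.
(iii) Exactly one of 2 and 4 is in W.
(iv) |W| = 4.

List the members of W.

W = {1, 2, 3, 5}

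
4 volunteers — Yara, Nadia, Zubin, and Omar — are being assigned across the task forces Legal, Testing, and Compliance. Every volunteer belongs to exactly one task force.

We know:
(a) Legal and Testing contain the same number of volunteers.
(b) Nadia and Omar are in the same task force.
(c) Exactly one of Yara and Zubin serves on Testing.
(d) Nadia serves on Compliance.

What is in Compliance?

Compliance = {Nadia, Omar}

From (d): Nadia ∈ Compliance.
(b): Omar matches Nadia: Omar ∉ Legal.
(b): Omar matches Nadia: Omar ∉ Testing.
(b): Omar matches Nadia: Omar ∈ Compliance.
Suppose Yara ∈ Compliance: no assignment then satisfies all the clues, so Yara ∉ Compliance.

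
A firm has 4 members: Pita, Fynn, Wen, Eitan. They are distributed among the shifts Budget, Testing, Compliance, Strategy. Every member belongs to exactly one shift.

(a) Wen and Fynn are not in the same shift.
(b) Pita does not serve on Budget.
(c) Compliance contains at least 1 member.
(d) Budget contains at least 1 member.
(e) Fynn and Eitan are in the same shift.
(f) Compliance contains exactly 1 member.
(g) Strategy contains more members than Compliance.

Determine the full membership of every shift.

Budget = {Wen}; Testing = {}; Compliance = {Pita}; Strategy = {Eitan, Fynn}

From (b): Pita ∉ Budget.
Suppose Pita ∈ Testing: no assignment then satisfies all the clues, so Pita ∉ Testing.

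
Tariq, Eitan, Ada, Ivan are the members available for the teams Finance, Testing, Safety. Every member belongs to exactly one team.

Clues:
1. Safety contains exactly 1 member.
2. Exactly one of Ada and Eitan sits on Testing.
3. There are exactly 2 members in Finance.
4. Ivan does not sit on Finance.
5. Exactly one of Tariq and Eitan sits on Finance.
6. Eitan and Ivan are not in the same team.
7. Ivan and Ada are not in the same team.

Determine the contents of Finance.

Finance = {Ada, Tariq}

From (4): Ivan ∉ Finance.
Suppose Tariq ∉ Finance: no assignment then satisfies all the clues, so Tariq ∈ Finance.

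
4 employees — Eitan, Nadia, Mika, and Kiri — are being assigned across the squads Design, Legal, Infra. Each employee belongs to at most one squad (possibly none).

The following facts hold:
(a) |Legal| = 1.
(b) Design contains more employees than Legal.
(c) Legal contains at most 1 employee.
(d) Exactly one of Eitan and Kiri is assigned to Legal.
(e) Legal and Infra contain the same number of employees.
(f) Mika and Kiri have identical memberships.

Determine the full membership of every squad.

Design = {Kiri, Mika}; Legal = {Eitan}; Infra = {Nadia}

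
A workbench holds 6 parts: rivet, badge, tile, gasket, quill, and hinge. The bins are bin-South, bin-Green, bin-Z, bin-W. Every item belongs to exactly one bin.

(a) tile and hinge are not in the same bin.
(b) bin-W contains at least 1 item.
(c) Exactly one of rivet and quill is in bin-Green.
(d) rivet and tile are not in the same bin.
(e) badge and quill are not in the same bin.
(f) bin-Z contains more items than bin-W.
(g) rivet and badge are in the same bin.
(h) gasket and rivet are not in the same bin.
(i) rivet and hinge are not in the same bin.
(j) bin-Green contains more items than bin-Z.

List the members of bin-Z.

bin-Z = {badge, rivet}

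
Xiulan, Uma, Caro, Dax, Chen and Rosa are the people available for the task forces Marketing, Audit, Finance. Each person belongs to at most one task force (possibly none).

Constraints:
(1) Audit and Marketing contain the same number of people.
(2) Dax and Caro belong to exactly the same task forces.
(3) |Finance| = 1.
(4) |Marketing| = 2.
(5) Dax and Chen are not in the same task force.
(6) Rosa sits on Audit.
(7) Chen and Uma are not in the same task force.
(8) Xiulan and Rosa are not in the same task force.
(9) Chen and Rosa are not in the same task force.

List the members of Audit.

Audit = {Rosa, Uma}

From (6): Rosa ∈ Audit.
(8): Xiulan ∉ Audit.
(9): Chen ∉ Audit.
Suppose Uma ∉ Audit: no assignment then satisfies all the clues, so Uma ∈ Audit.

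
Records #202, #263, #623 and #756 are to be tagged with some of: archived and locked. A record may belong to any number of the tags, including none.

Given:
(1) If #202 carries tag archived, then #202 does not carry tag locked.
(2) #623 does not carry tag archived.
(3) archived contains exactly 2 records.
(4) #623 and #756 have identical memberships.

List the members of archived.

archived = {#202, #263}

From (2): #623 ∉ archived.
(4): #756 matches #623: #756 ∉ archived.
(3): only 2 candidates remain for archived, so all are in.
(1): #202 ∉ locked.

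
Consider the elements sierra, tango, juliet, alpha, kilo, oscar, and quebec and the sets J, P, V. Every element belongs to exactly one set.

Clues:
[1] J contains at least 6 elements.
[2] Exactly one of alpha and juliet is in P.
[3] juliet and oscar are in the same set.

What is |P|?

1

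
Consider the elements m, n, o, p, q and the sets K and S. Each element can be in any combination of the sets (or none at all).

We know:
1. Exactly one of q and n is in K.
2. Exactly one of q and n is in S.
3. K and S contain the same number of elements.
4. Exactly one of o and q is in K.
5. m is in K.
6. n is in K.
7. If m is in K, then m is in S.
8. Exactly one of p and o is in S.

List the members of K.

K = {m, n, o}

From (5): m ∈ K.
From (6): n ∈ K.
(1) (exactly one): q ∉ K.
(4) (exactly one): o ∈ K.
(7): m ∈ S.
Suppose p ∈ K: no assignment then satisfies all the clues, so p ∉ K.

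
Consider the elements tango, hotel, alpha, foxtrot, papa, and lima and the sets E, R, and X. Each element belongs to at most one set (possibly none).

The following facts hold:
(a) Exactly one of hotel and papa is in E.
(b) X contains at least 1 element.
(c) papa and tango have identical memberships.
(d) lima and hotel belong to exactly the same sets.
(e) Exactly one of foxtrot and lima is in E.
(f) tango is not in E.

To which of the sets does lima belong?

lima: E

From (f): tango ∉ E.
(c): papa matches tango: papa ∉ E.
(a) (exactly one): hotel ∈ E.
(d): lima matches hotel: lima ∈ E.
(e) (exactly one): foxtrot ∉ E.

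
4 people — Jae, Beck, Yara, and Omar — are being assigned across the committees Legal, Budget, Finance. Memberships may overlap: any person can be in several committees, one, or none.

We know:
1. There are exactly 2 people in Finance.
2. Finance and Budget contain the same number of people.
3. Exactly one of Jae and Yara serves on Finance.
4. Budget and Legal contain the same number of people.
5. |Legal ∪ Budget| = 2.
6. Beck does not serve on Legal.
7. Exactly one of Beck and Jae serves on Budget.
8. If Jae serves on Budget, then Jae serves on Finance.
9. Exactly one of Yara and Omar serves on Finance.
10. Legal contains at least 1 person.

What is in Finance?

Finance = {Jae, Omar}

From (6): Beck ∉ Legal.
Suppose Jae ∉ Finance: no assignment then satisfies all the clues, so Jae ∈ Finance.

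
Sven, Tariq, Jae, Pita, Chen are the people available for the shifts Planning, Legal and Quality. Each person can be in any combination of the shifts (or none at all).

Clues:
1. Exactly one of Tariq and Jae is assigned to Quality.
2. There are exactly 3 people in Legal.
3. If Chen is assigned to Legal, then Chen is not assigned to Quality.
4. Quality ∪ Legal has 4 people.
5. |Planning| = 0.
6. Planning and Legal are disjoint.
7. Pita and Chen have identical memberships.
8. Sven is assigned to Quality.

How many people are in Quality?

2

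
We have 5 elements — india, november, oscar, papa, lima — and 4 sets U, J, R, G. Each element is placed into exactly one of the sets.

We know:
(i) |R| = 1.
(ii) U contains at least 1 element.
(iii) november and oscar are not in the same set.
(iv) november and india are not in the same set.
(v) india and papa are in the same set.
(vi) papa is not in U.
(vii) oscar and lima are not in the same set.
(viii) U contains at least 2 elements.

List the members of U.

U = {lima, november}

From (vi): papa ∉ U.
(v): india matches papa: india ∉ U.
Suppose november ∉ U: no assignment then satisfies all the clues, so november ∈ U.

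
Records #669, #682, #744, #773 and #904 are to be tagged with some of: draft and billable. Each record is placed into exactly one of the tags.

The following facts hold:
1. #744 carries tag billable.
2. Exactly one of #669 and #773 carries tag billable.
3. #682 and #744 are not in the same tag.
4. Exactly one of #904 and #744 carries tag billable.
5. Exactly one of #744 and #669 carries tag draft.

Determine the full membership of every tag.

From (1): #744 ∈ billable.
(3): #682 ∉ billable.
(4) (exactly one): #904 ∉ billable.
(5) (exactly one): #669 ∈ draft.
Only one tag left: #682 ∈ draft.
Only one tag left: #904 ∈ draft.
(2) (exactly one): #773 ∈ billable.

draft = {#669, #682, #904}; billable = {#744, #773}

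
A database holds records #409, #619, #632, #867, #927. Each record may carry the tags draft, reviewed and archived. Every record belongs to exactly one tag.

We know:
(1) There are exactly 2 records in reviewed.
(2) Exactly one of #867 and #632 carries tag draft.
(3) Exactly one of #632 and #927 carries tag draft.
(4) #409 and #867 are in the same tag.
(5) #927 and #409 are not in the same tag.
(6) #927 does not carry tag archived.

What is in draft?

draft = {#632}

From (6): #927 ∉ archived.
Suppose #409 ∈ draft: no assignment then satisfies all the clues, so #409 ∉ draft.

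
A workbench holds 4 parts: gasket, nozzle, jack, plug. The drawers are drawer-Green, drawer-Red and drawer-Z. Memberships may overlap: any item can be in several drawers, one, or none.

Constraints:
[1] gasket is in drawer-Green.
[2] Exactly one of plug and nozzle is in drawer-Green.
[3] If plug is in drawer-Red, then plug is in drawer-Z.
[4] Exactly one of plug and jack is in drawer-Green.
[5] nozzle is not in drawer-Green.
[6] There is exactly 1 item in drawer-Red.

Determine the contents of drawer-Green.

drawer-Green = {gasket, plug}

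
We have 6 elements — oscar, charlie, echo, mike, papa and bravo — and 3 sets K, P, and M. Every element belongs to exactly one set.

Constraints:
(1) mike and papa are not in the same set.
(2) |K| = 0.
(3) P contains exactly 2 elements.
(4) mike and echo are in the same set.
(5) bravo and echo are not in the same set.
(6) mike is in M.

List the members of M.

From (6): mike ∈ M.
(1): papa ∉ M.
(2): K already has 0, so the rest are out.
(4): echo matches mike: echo ∉ P.
(4): echo matches mike: echo ∈ M.
(5): bravo ∉ M.
Only one set left: papa ∈ P.
Only one set left: bravo ∈ P.
(3): P already has 2, so the rest are out.
Only one set left: oscar ∈ M.
Only one set left: charlie ∈ M.

M = {charlie, echo, mike, oscar}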